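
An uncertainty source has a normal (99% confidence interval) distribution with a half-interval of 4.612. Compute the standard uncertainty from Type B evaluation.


u_B = half_width / 2.576
u_B = 4.612 / 2.576
u_B = 1.7904

1.7904


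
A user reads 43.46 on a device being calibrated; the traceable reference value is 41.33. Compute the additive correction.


Correction = standard - reading
= 41.33 - 43.46
= -2.1300

-2.1300


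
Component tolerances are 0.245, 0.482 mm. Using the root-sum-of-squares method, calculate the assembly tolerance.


RSS = sqrt(0.245^2 + 0.482^2)
= sqrt(0.292349)
= 0.5407

0.5407


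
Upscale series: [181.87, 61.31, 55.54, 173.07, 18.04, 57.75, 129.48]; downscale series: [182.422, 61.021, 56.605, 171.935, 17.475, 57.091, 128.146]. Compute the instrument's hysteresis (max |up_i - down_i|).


|181.87 - 182.422| = 0.5520
|61.31 - 61.021| = 0.2890
|55.54 - 56.605| = 1.0650
|173.07 - 171.935| = 1.1350
|18.04 - 17.475| = 0.5650
|57.75 - 57.091| = 0.6590
|129.48 - 128.146| = 1.3340
hysteresis = max(diffs) = 1.3340

1.3340


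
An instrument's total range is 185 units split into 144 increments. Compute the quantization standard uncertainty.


resolution = range / divisions
resolution = 185 / 144 = 1.2847222
u_res = resolution / (2*sqrt(3))
u_res = 1.2847222 / 3.4641016
u_res = 0.3709

0.3709


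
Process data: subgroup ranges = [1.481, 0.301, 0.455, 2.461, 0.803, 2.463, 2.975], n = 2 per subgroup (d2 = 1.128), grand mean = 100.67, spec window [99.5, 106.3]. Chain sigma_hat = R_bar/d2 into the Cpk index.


R_bar = (1.481 + 0.301 + 0.455 + 2.461 + 0.803 + 2.463 + 2.975) / 7 = 1.5627143
sigma = R_bar / d2 = 1.5627143 / 1.128 = 1.385385
Cp = (USL - LSL)/(6*sigma) = (106.3 - 99.5)/(6*1.385385) = 0.8181
Cpu = (106.3 - 100.67)/(3*1.385385) = 1.3546
Cpl = (100.67 - 99.5)/(3*1.385385) = 0.2815
Cpk = min(Cpu, Cpl) = 0.2815

0.2815


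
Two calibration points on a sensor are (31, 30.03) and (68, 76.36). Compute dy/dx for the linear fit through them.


slope = (y2 - y1) / (x2 - x1)
= (76.36 - 30.03) / (68 - 31)
= 46.3300 / 37
= 1.2522

1.2522


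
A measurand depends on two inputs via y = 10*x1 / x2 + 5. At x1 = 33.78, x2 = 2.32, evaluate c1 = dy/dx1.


y = 10*x1 / x2 + 5
dy/dx1 = 10/x2
Evaluate at x2 = 2.32: c1 = 10 / 2.32
c1 = 4.3103

4.3103


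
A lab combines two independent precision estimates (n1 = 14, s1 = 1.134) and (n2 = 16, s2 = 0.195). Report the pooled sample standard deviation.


s_p = sqrt(((n1-1)*s1^2 + (n2-1)*s2^2) / (n1+n2-2))
numerator = (14-1)*1.134^2 + (16-1)*0.195^2 = 16.717428 + 0.570375 = 17.287803
denominator = 14 + 16 - 2 = 28
s_p^2 = 17.287803 / 28 = 0.61742154
s_p = sqrt(0.61742154) = 0.7858

0.7858


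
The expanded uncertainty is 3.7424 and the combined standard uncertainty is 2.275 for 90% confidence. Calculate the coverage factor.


k = U / uc
k = 3.7424 / 2.275
k = 1.645

1.645


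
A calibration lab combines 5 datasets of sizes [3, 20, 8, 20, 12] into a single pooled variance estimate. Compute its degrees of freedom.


nu = sum_i (n_i - 1)
nu = ((3 - 1) + (20 - 1) + (8 - 1) + (20 - 1) + (12 - 1))
nu = 2 + 19 + 7 + 19 + 11
nu = 58

58


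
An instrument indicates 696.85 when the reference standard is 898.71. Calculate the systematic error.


Systematic error = measured - true
= 696.85 - 898.71
= -201.8600

-201.8600


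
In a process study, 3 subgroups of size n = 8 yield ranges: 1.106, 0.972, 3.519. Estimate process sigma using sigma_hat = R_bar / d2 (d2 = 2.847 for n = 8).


R_bar = (1.106 + 0.972 + 3.519) / 3
R_bar = 5.597 / 3 = 1.8656667
sigma_hat = R_bar / d2 = 1.8656667 / 2.847 = 0.6553

0.6553


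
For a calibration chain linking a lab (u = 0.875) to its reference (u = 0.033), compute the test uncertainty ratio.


TUR = u_lab / u_ref
= 0.875 / 0.033
= 26.5152

26.5152


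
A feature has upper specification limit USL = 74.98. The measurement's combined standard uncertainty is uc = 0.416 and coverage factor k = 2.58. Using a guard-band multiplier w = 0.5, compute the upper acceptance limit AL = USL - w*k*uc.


U = k * uc = 2.58 * 0.416 = 1.07328
guard band g = w * U = 0.5 * 1.07328 = 0.53664
AL = USL - g = 74.98 - 0.53664
AL = 74.4434

74.4434


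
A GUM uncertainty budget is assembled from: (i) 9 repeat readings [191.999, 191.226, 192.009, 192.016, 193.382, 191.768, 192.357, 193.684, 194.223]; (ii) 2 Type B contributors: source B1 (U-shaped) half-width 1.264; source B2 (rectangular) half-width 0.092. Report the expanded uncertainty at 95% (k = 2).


mean = (191.999 + 191.226 + 192.009 + 192.016 + 193.382 + 191.768 + 192.357 + 193.684 + 194.223) / 9 = 192.5182222
s = sqrt(sum((x - mean)^2)/(n-1)) = 1.0031954
u_A = s / sqrt(n) = 1.0031954 / sqrt(9) = 0.33439847
u_B1 = 1.264 / sqrt(2) = 0.89378297
u_B2 = 0.092 / sqrt(3) = 0.053116225
uc = sqrt(0.33439847^2 + 0.89378297^2 + 0.053116225^2) = 0.95576758
U = k * uc = 2 * 0.95576758
U = 1.9115

1.9115


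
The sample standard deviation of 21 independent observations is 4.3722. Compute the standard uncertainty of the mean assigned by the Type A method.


u_A = s / sqrt(n)
u_A = 4.3722 / sqrt(21)
u_A = 4.3722 / 4.5825757
u_A = 0.9541

0.9541


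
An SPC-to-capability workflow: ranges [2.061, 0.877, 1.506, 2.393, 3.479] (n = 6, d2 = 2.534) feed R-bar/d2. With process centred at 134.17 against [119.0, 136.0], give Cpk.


R_bar = (2.061 + 0.877 + 1.506 + 2.393 + 3.479) / 5 = 2.0632
sigma = R_bar / d2 = 2.0632 / 2.534 = 0.81420679
Cp = (USL - LSL)/(6*sigma) = (136.0 - 119.0)/(6*0.81420679) = 3.4799
Cpu = (136.0 - 134.17)/(3*0.81420679) = 0.7492
Cpl = (134.17 - 119.0)/(3*0.81420679) = 6.2105
Cpk = min(Cpu, Cpl) = 0.7492

0.7492


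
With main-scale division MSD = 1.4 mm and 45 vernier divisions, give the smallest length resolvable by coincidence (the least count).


LC = MSD / n_div
= 1.4 / 45
= 0.0311

0.0311


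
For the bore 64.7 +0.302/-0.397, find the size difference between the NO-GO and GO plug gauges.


GO = nominal - lower_tol (smallest hole = maximum material condition)
GO = 64.7 - 0.397 = 64.303
NO-GO = nominal + upper_tol (largest hole = least material condition)
NO-GO = 64.7 + 0.302 = 65.002
spread = NO-GO - GO = 65.002 - 64.303 = 0.6990

0.6990


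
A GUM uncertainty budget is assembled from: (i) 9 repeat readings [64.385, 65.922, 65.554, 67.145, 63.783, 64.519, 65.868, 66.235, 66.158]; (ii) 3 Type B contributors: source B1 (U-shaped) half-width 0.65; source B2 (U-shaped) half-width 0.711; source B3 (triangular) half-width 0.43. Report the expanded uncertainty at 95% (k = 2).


mean = (64.385 + 65.922 + 65.554 + 67.145 + 63.783 + 64.519 + 65.868 + 66.235 + 66.158) / 9 = 65.50766667
s = sqrt(sum((x - mean)^2)/(n-1)) = 1.0693914
u_A = s / sqrt(n) = 1.0693914 / sqrt(9) = 0.3564638
u_B1 = 0.65 / sqrt(2) = 0.45961941
u_B2 = 0.711 / sqrt(2) = 0.50275292
u_B3 = 0.43 / sqrt(6) = 0.17554676
uc = sqrt(0.3564638^2 + 0.45961941^2 + 0.50275292^2 + 0.17554676^2) = 0.78860231
U = k * uc = 2 * 0.78860231
U = 1.5772

1.5772


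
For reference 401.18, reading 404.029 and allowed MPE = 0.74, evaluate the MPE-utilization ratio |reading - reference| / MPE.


e = indication - reference = 404.029 - 401.18 = 2.8490
|e| = 2.8490
ratio = |e| / MPE = 2.8490 / 0.74
ratio = 3.8500

3.8500


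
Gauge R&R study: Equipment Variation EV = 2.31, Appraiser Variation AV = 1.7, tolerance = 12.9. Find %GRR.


GRR = sqrt(EV^2 + AV^2) = sqrt(2.31^2 + 1.7^2) = 2.8681178
%GRR = GRR / tol * 100 = 2.8681178 / 12.9 * 100
%GRR = 22.2335

22.2335


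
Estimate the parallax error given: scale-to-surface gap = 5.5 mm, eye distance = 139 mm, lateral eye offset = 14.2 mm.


error = h * offset / d
= 5.5 * 14.2 / 139
= 0.5619

0.5619


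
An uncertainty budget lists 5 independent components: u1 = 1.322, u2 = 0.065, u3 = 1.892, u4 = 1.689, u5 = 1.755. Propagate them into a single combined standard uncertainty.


uc = sqrt(1.322^2 + 0.065^2 + 1.892^2 + 1.689^2 + 1.755^2)
uc = sqrt(11.264319)
uc = 3.3562

3.3562


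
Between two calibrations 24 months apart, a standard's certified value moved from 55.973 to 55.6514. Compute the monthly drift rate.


rate = (v2 - v1) / months
= (55.6514 - 55.973) / 24
= -0.3216 / 24
= -0.0134

-0.0134


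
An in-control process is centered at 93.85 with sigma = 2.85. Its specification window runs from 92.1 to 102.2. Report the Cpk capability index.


Cpu = (USL - mean) / (3*sigma) = (102.2 - 93.85) / (3*2.85) = 0.9766
Cpl = (mean - LSL) / (3*sigma) = (93.85 - 92.1) / (3*2.85) = 0.2047
Cpk = min(Cpu, Cpl) = 0.2047

0.2047


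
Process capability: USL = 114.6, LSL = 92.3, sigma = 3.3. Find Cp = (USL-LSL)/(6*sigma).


Cp = (USL - LSL) / (6 * sigma)
= (114.6 - 92.3) / (6 * 3.3)
= 22.3000 / 19.8000
= 1.1263

1.1263


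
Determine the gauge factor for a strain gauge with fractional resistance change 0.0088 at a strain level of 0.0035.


GF = (dR/R) / epsilon
= 0.0088 / 0.0035
= 2.5143

2.5143


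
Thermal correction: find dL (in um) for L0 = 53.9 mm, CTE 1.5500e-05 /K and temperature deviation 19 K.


dL = L * alpha * dT
= 53.9 * 1.5500e-05 * 19
= 0.0158735 mm
dL_um = 0.0158735 * 1000 = 15.8735 um

15.8735


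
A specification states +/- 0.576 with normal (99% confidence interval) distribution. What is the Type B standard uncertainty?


u_B = half_width / 2.576
u_B = 0.576 / 2.576
u_B = 0.2236

0.2236


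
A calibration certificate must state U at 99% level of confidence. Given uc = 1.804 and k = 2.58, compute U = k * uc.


U = k * uc
U = 2.58 * 1.804
U = 4.6543

4.6543


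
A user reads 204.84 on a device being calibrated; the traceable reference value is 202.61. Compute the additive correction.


Correction = standard - reading
= 202.61 - 204.84
= -2.2300

-2.2300


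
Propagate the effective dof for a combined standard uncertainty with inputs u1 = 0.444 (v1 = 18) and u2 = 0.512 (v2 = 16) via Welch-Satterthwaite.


uc = sqrt(u1^2 + u2^2) = sqrt(0.444^2 + 0.512^2) = 0.677702
v_eff = uc^4 / (u1^4/v1 + u2^4/v2)
= 0.677702^4 / (0.444^4/18 + 0.512^4/16)
= 0.21093812 / 0.0064540008
v_eff = 32.6833

32.6833


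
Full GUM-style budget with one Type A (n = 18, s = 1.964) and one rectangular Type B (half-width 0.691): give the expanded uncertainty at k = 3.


u_A = s / sqrt(n) = 1.964 / sqrt(18) = 0.46291924
u_B = half_width / sqrt(3) = 0.691 / sqrt(3) = 0.39894904
uc = sqrt(u_A^2 + u_B^2) = sqrt(0.46291924^2 + 0.39894904^2) = 0.61110929
U = k * uc = 3 * 0.61110929
U = 1.8333

1.8333


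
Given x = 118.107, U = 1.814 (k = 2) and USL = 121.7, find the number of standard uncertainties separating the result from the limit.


u = U / k = 1.814 / 2 = 0.907
margin = |USL - x| = |121.7 - 118.107| = 3.593
z = margin / u = 3.593 / 0.907
z = 3.9614

3.9614


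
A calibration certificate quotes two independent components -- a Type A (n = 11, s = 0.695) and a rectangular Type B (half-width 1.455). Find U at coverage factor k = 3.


u_A = s / sqrt(n) = 0.695 / sqrt(11) = 0.20955038
u_B = half_width / sqrt(3) = 1.455 / sqrt(3) = 0.84004464
uc = sqrt(u_A^2 + u_B^2) = sqrt(0.20955038^2 + 0.84004464^2) = 0.86578656
U = k * uc = 3 * 0.86578656
U = 2.5974

2.5974


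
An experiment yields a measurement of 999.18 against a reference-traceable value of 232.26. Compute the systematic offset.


Systematic error = measured - true
= 999.18 - 232.26
= 766.9200

766.9200


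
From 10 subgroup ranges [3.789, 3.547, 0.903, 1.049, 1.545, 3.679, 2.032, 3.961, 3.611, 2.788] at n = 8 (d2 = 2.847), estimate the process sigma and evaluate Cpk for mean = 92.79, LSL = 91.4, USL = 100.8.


R_bar = (3.789 + 3.547 + 0.903 + 1.049 + 1.545 + 3.679 + 2.032 + 3.961 + 3.611 + 2.788) / 10 = 2.6904
sigma = R_bar / d2 = 2.6904 / 2.847 = 0.94499473
Cp = (USL - LSL)/(6*sigma) = (100.8 - 91.4)/(6*0.94499473) = 1.6579
Cpu = (100.8 - 92.79)/(3*0.94499473) = 2.8254
Cpl = (92.79 - 91.4)/(3*0.94499473) = 0.4903
Cpk = min(Cpu, Cpl) = 0.4903

0.4903


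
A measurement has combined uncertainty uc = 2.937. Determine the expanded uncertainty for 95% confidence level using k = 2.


U = k * uc
U = 2 * 2.937
U = 5.8740

5.8740


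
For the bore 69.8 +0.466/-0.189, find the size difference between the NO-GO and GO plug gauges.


GO = nominal - lower_tol (smallest hole = maximum material condition)
GO = 69.8 - 0.189 = 69.611
NO-GO = nominal + upper_tol (largest hole = least material condition)
NO-GO = 69.8 + 0.466 = 70.266
spread = NO-GO - GO = 70.266 - 69.611 = 0.6550

0.6550


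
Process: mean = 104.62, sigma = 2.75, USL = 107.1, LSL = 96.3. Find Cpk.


Cpu = (USL - mean) / (3*sigma) = (107.1 - 104.62) / (3*2.75) = 0.3006
Cpl = (mean - LSL) / (3*sigma) = (104.62 - 96.3) / (3*2.75) = 1.0085
Cpk = min(Cpu, Cpl) = 0.3006

0.3006


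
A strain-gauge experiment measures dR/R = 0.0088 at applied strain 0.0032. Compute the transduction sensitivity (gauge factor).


GF = (dR/R) / epsilon
= 0.0088 / 0.0032
= 2.7500

2.7500


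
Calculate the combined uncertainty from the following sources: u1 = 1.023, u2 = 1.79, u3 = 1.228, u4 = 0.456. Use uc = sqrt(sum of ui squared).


uc = sqrt(1.023^2 + 1.79^2 + 1.228^2 + 0.456^2)
uc = sqrt(5.966549)
uc = 2.4427

2.4427


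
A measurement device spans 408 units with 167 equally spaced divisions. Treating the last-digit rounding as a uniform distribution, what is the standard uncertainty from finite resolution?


resolution = range / divisions
resolution = 408 / 167 = 2.4431138
u_res = resolution / (2*sqrt(3))
u_res = 2.4431138 / 3.4641016
u_res = 0.7053

0.7053


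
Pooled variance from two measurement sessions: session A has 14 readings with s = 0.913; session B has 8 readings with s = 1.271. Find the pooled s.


s_p = sqrt(((n1-1)*s1^2 + (n2-1)*s2^2) / (n1+n2-2))
numerator = (14-1)*0.913^2 + (8-1)*1.271^2 = 10.836397 + 11.308087 = 22.144484
denominator = 14 + 8 - 2 = 20
s_p^2 = 22.144484 / 20 = 1.1072242
s_p = sqrt(1.1072242) = 1.0522

1.0522


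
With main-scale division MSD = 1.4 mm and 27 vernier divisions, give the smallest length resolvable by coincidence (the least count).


LC = MSD / n_div
= 1.4 / 27
= 0.0519

0.0519


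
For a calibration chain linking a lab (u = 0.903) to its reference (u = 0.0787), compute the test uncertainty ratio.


TUR = u_lab / u_ref
= 0.903 / 0.0787
= 11.4740

11.4740


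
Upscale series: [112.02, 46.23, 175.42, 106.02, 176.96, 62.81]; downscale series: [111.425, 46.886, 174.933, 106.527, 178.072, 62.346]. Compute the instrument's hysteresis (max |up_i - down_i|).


|112.02 - 111.425| = 0.5950
|46.23 - 46.886| = 0.6560
|175.42 - 174.933| = 0.4870
|106.02 - 106.527| = 0.5070
|176.96 - 178.072| = 1.1120
|62.81 - 62.346| = 0.4640
hysteresis = max(diffs) = 1.1120

1.1120


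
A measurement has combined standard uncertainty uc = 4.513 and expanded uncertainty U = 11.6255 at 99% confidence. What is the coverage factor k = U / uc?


k = U / uc
k = 11.6255 / 4.513
k = 2.576

2.576


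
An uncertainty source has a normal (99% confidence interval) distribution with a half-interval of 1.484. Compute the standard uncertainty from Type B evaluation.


u_B = half_width / 2.576
u_B = 1.484 / 2.576
u_B = 0.5761

0.5761


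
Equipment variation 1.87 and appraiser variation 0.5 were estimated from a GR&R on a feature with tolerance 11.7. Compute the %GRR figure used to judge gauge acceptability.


GRR = sqrt(EV^2 + AV^2) = sqrt(1.87^2 + 0.5^2) = 1.9356911
%GRR = GRR / tol * 100 = 1.9356911 / 11.7 * 100
%GRR = 16.5444

16.5444


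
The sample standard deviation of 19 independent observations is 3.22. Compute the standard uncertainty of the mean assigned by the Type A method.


u_A = s / sqrt(n)
u_A = 3.22 / sqrt(19)
u_A = 3.22 / 4.3588989
u_A = 0.7387

0.7387


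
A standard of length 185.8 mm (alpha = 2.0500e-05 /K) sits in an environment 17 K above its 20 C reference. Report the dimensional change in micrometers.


dL = L * alpha * dT
= 185.8 * 2.0500e-05 * 17
= 0.0647513 mm
dL_um = 0.0647513 * 1000 = 64.7513 um

64.7513


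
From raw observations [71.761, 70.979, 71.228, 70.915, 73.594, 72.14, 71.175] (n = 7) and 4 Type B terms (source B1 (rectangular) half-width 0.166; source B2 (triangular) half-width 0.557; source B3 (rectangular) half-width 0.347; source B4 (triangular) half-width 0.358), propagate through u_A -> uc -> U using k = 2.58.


mean = (71.761 + 70.979 + 71.228 + 70.915 + 73.594 + 72.14 + 71.175) / 7 = 71.68457143
s = sqrt(sum((x - mean)^2)/(n-1)) = 0.9502075
u_A = s / sqrt(n) = 0.9502075 / sqrt(7) = 0.35914468
u_B1 = 0.166 / sqrt(3) = 0.095840145
u_B2 = 0.557 / sqrt(6) = 0.2273943
u_B3 = 0.347 / sqrt(3) = 0.20034054
u_B4 = 0.358 / sqrt(6) = 0.14615289
uc = sqrt(0.35914468^2 + 0.095840145^2 + 0.2273943^2 + 0.20034054^2 + 0.14615289^2) = 0.50137351
U = k * uc = 2.58 * 0.50137351
U = 1.2935

1.2935


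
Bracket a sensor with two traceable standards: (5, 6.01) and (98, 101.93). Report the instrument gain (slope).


slope = (y2 - y1) / (x2 - x1)
= (101.93 - 6.01) / (98 - 5)
= 95.9200 / 93
= 1.0314

1.0314


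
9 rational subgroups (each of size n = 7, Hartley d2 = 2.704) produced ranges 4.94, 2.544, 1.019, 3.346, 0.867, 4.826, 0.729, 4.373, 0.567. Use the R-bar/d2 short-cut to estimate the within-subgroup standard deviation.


R_bar = (4.94 + 2.544 + 1.019 + 3.346 + 0.867 + 4.826 + 0.729 + 4.373 + 0.567) / 9
R_bar = 23.211 / 9 = 2.579
sigma_hat = R_bar / d2 = 2.579 / 2.704 = 0.9538

0.9538


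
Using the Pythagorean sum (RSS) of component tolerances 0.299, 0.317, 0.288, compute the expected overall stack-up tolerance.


RSS = sqrt(0.299^2 + 0.317^2 + 0.288^2)
= sqrt(0.272834)
= 0.5223

0.5223


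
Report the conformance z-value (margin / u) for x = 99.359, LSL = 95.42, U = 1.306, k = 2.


u = U / k = 1.306 / 2 = 0.653
margin = |LSL - x| = |95.42 - 99.359| = 3.939
z = margin / u = 3.939 / 0.653
z = 6.0322

6.0322


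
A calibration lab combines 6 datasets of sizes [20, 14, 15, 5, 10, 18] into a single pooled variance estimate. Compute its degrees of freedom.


nu = sum_i (n_i - 1)
nu = ((20 - 1) + (14 - 1) + (15 - 1) + (5 - 1) + (10 - 1) + (18 - 1))
nu = 19 + 13 + 14 + 4 + 9 + 17
nu = 76

76


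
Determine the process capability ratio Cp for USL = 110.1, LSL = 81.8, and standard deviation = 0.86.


Cp = (USL - LSL) / (6 * sigma)
= (110.1 - 81.8) / (6 * 0.86)
= 28.3000 / 5.1600
= 5.4845

5.4845


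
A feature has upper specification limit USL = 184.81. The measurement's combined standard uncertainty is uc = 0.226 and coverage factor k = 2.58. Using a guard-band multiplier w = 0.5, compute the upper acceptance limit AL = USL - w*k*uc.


U = k * uc = 2.58 * 0.226 = 0.58308
guard band g = w * U = 0.5 * 0.58308 = 0.29154
AL = USL - g = 184.81 - 0.29154
AL = 184.5185

184.5185


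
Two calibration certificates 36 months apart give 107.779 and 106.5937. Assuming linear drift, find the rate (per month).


rate = (v2 - v1) / months
= (106.5937 - 107.779) / 36
= -1.1853 / 36
= -0.0329

-0.0329


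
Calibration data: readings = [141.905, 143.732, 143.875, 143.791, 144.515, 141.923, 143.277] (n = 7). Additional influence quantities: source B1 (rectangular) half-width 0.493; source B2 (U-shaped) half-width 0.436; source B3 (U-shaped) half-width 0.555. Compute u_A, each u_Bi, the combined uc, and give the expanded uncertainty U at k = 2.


mean = (141.905 + 143.732 + 143.875 + 143.791 + 144.515 + 141.923 + 143.277) / 7 = 143.2882857
s = sqrt(sum((x - mean)^2)/(n-1)) = 1.0063364
u_A = s / sqrt(n) = 1.0063364 / sqrt(7) = 0.38035941
u_B1 = 0.493 / sqrt(3) = 0.28463368
u_B2 = 0.436 / sqrt(2) = 0.30829856
u_B3 = 0.555 / sqrt(2) = 0.39244426
uc = sqrt(0.38035941^2 + 0.28463368^2 + 0.30829856^2 + 0.39244426^2) = 0.68902113
U = k * uc = 2 * 0.68902113
U = 1.3780

1.3780


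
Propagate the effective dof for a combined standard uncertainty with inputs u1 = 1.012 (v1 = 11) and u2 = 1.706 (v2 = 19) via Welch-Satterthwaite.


uc = sqrt(u1^2 + u2^2) = sqrt(1.012^2 + 1.706^2) = 1.9835776
v_eff = uc^4 / (u1^4/v1 + u2^4/v2)
= 1.9835776^4 / (1.012^4/11 + 1.706^4/19)
= 15.480921 / 0.54117494
v_eff = 28.6061

28.6061


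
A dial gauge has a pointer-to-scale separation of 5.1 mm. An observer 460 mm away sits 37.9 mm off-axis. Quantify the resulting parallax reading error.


error = h * offset / d
= 5.1 * 37.9 / 460
= 0.4202

0.4202


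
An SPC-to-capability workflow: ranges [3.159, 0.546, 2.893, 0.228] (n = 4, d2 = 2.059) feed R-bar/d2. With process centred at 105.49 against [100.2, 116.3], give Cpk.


R_bar = (3.159 + 0.546 + 2.893 + 0.228) / 4 = 1.7065
sigma = R_bar / d2 = 1.7065 / 2.059 = 0.82880039
Cp = (USL - LSL)/(6*sigma) = (116.3 - 100.2)/(6*0.82880039) = 3.2376
Cpu = (116.3 - 105.49)/(3*0.82880039) = 4.3476
Cpl = (105.49 - 100.2)/(3*0.82880039) = 2.1276
Cpk = min(Cpu, Cpl) = 2.1276

2.1276


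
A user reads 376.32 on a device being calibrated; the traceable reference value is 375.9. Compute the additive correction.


Correction = standard - reading
= 375.9 - 376.32
= -0.4200

-0.4200


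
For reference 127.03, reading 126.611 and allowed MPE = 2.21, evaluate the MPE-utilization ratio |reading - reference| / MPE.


e = indication - reference = 126.611 - 127.03 = -0.4190
|e| = 0.4190
ratio = |e| / MPE = 0.4190 / 2.21
ratio = 0.1896

0.1896


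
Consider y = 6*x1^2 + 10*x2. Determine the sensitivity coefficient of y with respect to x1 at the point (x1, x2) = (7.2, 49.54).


y = 6*x1^2 + 10*x2
dy/dx1 = 2*6*x1
Evaluate at x1 = 7.2: c1 = 12 * 7.2
c1 = 86.4000

86.4000


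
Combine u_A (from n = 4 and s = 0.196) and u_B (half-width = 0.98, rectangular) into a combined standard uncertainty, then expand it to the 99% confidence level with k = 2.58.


u_A = s / sqrt(n) = 0.196 / sqrt(4) = 0.098
u_B = half_width / sqrt(3) = 0.98 / sqrt(3) = 0.56580326
uc = sqrt(u_A^2 + u_B^2) = sqrt(0.098^2 + 0.56580326^2) = 0.57422759
U = k * uc = 2.58 * 0.57422759
U = 1.4815

1.4815


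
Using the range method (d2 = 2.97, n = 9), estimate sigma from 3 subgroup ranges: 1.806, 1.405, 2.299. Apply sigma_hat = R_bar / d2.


R_bar = (1.806 + 1.405 + 2.299) / 3
R_bar = 5.51 / 3 = 1.8366667
sigma_hat = R_bar / d2 = 1.8366667 / 2.97 = 0.6184

0.6184


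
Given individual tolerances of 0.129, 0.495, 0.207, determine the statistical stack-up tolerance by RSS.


RSS = sqrt(0.129^2 + 0.495^2 + 0.207^2)
= sqrt(0.304515)
= 0.5518

0.5518


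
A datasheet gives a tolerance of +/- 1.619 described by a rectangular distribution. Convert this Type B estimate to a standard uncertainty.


u_B = half_width / sqrt(3)
u_B = 1.619 / 1.7320508
u_B = 0.9347

0.9347


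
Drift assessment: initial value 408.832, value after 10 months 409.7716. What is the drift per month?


rate = (v2 - v1) / months
= (409.7716 - 408.832) / 10
= 0.9396 / 10
= 0.0940

0.0940


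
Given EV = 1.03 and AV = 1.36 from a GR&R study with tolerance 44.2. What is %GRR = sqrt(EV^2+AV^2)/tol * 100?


GRR = sqrt(EV^2 + AV^2) = sqrt(1.03^2 + 1.36^2) = 1.7060188
%GRR = GRR / tol * 100 = 1.7060188 / 44.2 * 100
%GRR = 3.8598

3.8598


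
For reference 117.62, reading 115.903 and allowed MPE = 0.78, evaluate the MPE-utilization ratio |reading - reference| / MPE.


e = indication - reference = 115.903 - 117.62 = -1.7170
|e| = 1.7170
ratio = |e| / MPE = 1.7170 / 0.78
ratio = 2.2013

2.2013


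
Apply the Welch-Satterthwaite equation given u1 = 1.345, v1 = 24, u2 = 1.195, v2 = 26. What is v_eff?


uc = sqrt(u1^2 + u2^2) = sqrt(1.345^2 + 1.195^2) = 1.7991804
v_eff = uc^4 / (u1^4/v1 + u2^4/v2)
= 1.7991804^4 / (1.345^4/24 + 1.195^4/26)
= 10.478493 / 0.21479004
v_eff = 48.7848

48.7848


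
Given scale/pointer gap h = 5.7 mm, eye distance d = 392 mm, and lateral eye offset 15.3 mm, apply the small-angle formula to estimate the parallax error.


error = h * offset / d
= 5.7 * 15.3 / 392
= 0.2225

0.2225


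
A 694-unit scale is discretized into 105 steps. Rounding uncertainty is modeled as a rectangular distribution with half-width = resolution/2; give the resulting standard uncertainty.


resolution = range / divisions
resolution = 694 / 105 = 6.6095238
u_res = resolution / (2*sqrt(3))
u_res = 6.6095238 / 3.4641016
u_res = 1.9080

1.9080


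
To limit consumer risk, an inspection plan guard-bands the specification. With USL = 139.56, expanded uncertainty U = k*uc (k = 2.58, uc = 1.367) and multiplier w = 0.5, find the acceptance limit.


U = k * uc = 2.58 * 1.367 = 3.52686
guard band g = w * U = 0.5 * 3.52686 = 1.76343
AL = USL - g = 139.56 - 1.76343
AL = 137.7966

137.7966


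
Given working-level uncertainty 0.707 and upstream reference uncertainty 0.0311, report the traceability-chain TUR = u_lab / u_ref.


TUR = u_lab / u_ref
= 0.707 / 0.0311
= 22.7331

22.7331


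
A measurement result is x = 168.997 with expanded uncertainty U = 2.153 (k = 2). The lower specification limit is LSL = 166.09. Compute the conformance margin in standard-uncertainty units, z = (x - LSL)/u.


u = U / k = 2.153 / 2 = 1.0765
margin = |LSL - x| = |166.09 - 168.997| = 2.907
z = margin / u = 2.907 / 1.0765
z = 2.7004

2.7004


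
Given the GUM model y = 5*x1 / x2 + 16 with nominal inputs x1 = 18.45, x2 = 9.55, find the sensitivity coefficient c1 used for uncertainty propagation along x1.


y = 5*x1 / x2 + 16
dy/dx1 = 5/x2
Evaluate at x2 = 9.55: c1 = 5 / 9.55
c1 = 0.5236

0.5236


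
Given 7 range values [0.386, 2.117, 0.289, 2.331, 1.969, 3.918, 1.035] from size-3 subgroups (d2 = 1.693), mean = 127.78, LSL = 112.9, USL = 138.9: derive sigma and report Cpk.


R_bar = (0.386 + 2.117 + 0.289 + 2.331 + 1.969 + 3.918 + 1.035) / 7 = 1.7207143
sigma = R_bar / d2 = 1.7207143 / 1.693 = 1.0163699
Cp = (USL - LSL)/(6*sigma) = (138.9 - 112.9)/(6*1.0163699) = 4.2635
Cpu = (138.9 - 127.78)/(3*1.0163699) = 3.6470
Cpl = (127.78 - 112.9)/(3*1.0163699) = 4.8801
Cpk = min(Cpu, Cpl) = 3.6470

3.6470


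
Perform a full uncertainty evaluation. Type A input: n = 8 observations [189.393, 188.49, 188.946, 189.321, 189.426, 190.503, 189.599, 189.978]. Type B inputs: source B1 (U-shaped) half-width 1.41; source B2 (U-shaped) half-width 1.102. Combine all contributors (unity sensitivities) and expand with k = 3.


mean = (189.393 + 188.49 + 188.946 + 189.321 + 189.426 + 190.503 + 189.599 + 189.978) / 8 = 189.457
s = sqrt(sum((x - mean)^2)/(n-1)) = 0.6100918
u_A = s / sqrt(n) = 0.6100918 / sqrt(8) = 0.21570002
u_B1 = 1.41 / sqrt(2) = 0.99702056
u_B2 = 1.102 / sqrt(2) = 0.77923167
uc = sqrt(0.21570002^2 + 0.99702056^2 + 0.77923167^2) = 1.2836582
U = k * uc = 3 * 1.2836582
U = 3.8510

3.8510


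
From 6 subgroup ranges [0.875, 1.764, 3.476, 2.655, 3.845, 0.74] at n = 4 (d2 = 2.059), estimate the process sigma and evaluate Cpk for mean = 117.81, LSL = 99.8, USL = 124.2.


R_bar = (0.875 + 1.764 + 3.476 + 2.655 + 3.845 + 0.74) / 6 = 2.2258333
sigma = R_bar / d2 = 2.2258333 / 2.059 = 1.0810264
Cp = (USL - LSL)/(6*sigma) = (124.2 - 99.8)/(6*1.0810264) = 3.7619
Cpu = (124.2 - 117.81)/(3*1.0810264) = 1.9703
Cpl = (117.81 - 99.8)/(3*1.0810264) = 5.5534
Cpk = min(Cpu, Cpl) = 1.9703

1.9703


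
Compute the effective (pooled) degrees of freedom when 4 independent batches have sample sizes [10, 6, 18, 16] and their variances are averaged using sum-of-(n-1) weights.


nu = sum_i (n_i - 1)
nu = ((10 - 1) + (6 - 1) + (18 - 1) + (16 - 1))
nu = 9 + 5 + 17 + 15
nu = 46

46


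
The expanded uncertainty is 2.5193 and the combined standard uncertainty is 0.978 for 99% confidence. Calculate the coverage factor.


k = U / uc
k = 2.5193 / 0.978
k = 2.576

2.576


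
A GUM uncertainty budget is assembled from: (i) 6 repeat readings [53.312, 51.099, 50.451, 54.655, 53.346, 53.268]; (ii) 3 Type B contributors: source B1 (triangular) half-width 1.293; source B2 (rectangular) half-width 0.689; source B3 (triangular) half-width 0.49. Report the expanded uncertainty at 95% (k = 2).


mean = (53.312 + 51.099 + 50.451 + 54.655 + 53.346 + 53.268) / 6 = 52.6885
s = sqrt(sum((x - mean)^2)/(n-1)) = 1.5847345
u_A = s / sqrt(n) = 1.5847345 / sqrt(6) = 0.64696515
u_B1 = 1.293 / sqrt(6) = 0.52786504
u_B2 = 0.689 / sqrt(3) = 0.39779434
u_B3 = 0.49 / sqrt(6) = 0.20004166
uc = sqrt(0.64696515^2 + 0.52786504^2 + 0.39779434^2 + 0.20004166^2) = 0.94628876
U = k * uc = 2 * 0.94628876
U = 1.8926

1.8926


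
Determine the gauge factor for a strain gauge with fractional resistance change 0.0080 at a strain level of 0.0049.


GF = (dR/R) / epsilon
= 0.0080 / 0.0049
= 1.6327

1.6327


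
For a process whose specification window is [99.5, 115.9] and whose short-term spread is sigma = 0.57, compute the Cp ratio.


Cp = (USL - LSL) / (6 * sigma)
= (115.9 - 99.5) / (6 * 0.57)
= 16.4000 / 3.4200
= 4.7953

4.7953


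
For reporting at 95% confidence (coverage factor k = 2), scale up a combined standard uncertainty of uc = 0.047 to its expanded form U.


U = k * uc
U = 2 * 0.047
U = 0.0940

0.0940


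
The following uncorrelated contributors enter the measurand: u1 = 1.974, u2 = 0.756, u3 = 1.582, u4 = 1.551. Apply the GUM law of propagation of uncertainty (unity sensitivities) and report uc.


uc = sqrt(1.974^2 + 0.756^2 + 1.582^2 + 1.551^2)
uc = sqrt(9.376537)
uc = 3.0621

3.0621


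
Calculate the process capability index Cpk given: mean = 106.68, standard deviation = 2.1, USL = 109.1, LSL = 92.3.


Cpu = (USL - mean) / (3*sigma) = (109.1 - 106.68) / (3*2.1) = 0.3841
Cpl = (mean - LSL) / (3*sigma) = (106.68 - 92.3) / (3*2.1) = 2.2825
Cpk = min(Cpu, Cpl) = 0.3841

0.3841


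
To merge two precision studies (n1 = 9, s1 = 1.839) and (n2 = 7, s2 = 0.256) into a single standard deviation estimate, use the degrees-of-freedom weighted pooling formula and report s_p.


s_p = sqrt(((n1-1)*s1^2 + (n2-1)*s2^2) / (n1+n2-2))
numerator = (9-1)*1.839^2 + (7-1)*0.256^2 = 27.055368 + 0.393216 = 27.448584
denominator = 9 + 7 - 2 = 14
s_p^2 = 27.448584 / 14 = 1.9606131
s_p = sqrt(1.9606131) = 1.4002

1.4002


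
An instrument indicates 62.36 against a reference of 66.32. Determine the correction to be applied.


Correction = standard - reading
= 66.32 - 62.36
= 3.9600

3.9600


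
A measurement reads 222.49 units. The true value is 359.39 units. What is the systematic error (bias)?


Systematic error = measured - true
= 222.49 - 359.39
= -136.9000

-136.9000


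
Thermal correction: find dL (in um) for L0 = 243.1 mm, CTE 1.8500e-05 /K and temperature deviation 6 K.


dL = L * alpha * dT
= 243.1 * 1.8500e-05 * 6
= 0.0269841 mm
dL_um = 0.0269841 * 1000 = 26.9841 um

26.9841


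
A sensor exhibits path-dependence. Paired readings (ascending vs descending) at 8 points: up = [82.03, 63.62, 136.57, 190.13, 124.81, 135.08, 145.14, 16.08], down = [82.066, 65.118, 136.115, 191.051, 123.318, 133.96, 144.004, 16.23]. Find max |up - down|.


|82.03 - 82.066| = 0.0360
|63.62 - 65.118| = 1.4980
|136.57 - 136.115| = 0.4550
|190.13 - 191.051| = 0.9210
|124.81 - 123.318| = 1.4920
|135.08 - 133.96| = 1.1200
|145.14 - 144.004| = 1.1360
|16.08 - 16.23| = 0.1500
hysteresis = max(diffs) = 1.4980

1.4980


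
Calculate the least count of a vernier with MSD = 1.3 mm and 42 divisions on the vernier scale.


LC = MSD / n_div
= 1.3 / 42
= 0.0310

0.0310


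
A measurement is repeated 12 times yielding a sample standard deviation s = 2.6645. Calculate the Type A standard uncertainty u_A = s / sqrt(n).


u_A = s / sqrt(n)
u_A = 2.6645 / sqrt(12)
u_A = 2.6645 / 3.4641016
u_A = 0.7692

0.7692


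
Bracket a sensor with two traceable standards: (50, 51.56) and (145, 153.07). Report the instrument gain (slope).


slope = (y2 - y1) / (x2 - x1)
= (153.07 - 51.56) / (145 - 50)
= 101.5100 / 95
= 1.0685

1.0685


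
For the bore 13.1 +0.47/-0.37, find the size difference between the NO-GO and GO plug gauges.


GO = nominal - lower_tol (smallest hole = maximum material condition)
GO = 13.1 - 0.37 = 12.73
NO-GO = nominal + upper_tol (largest hole = least material condition)
NO-GO = 13.1 + 0.47 = 13.57
spread = NO-GO - GO = 13.57 - 12.73 = 0.8400

0.8400


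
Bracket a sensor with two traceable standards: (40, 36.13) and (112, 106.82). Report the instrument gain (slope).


slope = (y2 - y1) / (x2 - x1)
= (106.82 - 36.13) / (112 - 40)
= 70.6900 / 72
= 0.9818

0.9818


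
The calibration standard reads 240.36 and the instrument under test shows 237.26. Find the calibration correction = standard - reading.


Correction = standard - reading
= 240.36 - 237.26
= 3.1000

3.1000


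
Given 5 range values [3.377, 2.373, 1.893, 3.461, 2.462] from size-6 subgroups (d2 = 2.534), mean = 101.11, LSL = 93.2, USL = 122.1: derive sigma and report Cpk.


R_bar = (3.377 + 2.373 + 1.893 + 3.461 + 2.462) / 5 = 2.7132
sigma = R_bar / d2 = 2.7132 / 2.534 = 1.0707182
Cp = (USL - LSL)/(6*sigma) = (122.1 - 93.2)/(6*1.0707182) = 4.4985
Cpu = (122.1 - 101.11)/(3*1.0707182) = 6.5346
Cpl = (101.11 - 93.2)/(3*1.0707182) = 2.4625
Cpk = min(Cpu, Cpl) = 2.4625

2.4625


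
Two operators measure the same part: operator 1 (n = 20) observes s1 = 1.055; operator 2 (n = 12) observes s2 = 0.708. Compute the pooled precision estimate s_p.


s_p = sqrt(((n1-1)*s1^2 + (n2-1)*s2^2) / (n1+n2-2))
numerator = (20-1)*1.055^2 + (12-1)*0.708^2 = 21.147475 + 5.513904 = 26.661379
denominator = 20 + 12 - 2 = 30
s_p^2 = 26.661379 / 30 = 0.88871263
s_p = sqrt(0.88871263) = 0.9427

0.9427


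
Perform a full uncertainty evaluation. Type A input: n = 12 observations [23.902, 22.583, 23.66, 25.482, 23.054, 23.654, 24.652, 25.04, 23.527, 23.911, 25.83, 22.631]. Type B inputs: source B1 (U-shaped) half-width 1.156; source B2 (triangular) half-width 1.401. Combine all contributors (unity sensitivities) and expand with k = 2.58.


mean = (23.902 + 22.583 + 23.66 + 25.482 + 23.054 + 23.654 + 24.652 + 25.04 + 23.527 + 23.911 + 25.83 + 22.631) / 12 = 23.99383333
s = sqrt(sum((x - mean)^2)/(n-1)) = 1.0576564
u_A = s / sqrt(n) = 1.0576564 / sqrt(12) = 0.3053191
u_B1 = 1.156 / sqrt(2) = 0.81741544
u_B2 = 1.401 / sqrt(6) = 0.57195585
uc = sqrt(0.3053191^2 + 0.81741544^2 + 0.57195585^2) = 1.0433222
U = k * uc = 2.58 * 1.0433222
U = 2.6918

2.6918


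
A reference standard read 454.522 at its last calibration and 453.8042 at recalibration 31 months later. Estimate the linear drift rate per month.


rate = (v2 - v1) / months
= (453.8042 - 454.522) / 31
= -0.7178 / 31
= -0.0232

-0.0232


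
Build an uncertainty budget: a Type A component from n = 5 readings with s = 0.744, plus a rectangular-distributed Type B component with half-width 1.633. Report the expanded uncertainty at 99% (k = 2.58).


u_A = s / sqrt(n) = 0.744 / sqrt(5) = 0.33272692
u_B = half_width / sqrt(3) = 1.633 / sqrt(3) = 0.94281299
uc = sqrt(u_A^2 + u_B^2) = sqrt(0.33272692^2 + 0.94281299^2) = 0.99980175
U = k * uc = 2.58 * 0.99980175
U = 2.5795

2.5795


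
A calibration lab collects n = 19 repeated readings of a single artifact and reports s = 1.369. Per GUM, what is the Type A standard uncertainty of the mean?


u_A = s / sqrt(n)
u_A = 1.369 / sqrt(19)
u_A = 1.369 / 4.3588989
u_A = 0.3141

0.3141


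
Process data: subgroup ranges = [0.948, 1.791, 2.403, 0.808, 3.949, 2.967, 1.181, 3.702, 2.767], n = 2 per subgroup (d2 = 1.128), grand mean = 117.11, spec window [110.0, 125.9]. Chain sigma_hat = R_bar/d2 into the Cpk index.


R_bar = (0.948 + 1.791 + 2.403 + 0.808 + 3.949 + 2.967 + 1.181 + 3.702 + 2.767) / 9 = 2.2795556
sigma = R_bar / d2 = 2.2795556 / 1.128 = 2.0208826
Cp = (USL - LSL)/(6*sigma) = (125.9 - 110.0)/(6*2.0208826) = 1.3113
Cpu = (125.9 - 117.11)/(3*2.0208826) = 1.4499
Cpl = (117.11 - 110.0)/(3*2.0208826) = 1.1728
Cpk = min(Cpu, Cpl) = 1.1728

1.1728


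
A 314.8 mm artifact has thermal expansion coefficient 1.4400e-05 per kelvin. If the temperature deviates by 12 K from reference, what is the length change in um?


dL = L * alpha * dT
= 314.8 * 1.4400e-05 * 12
= 0.0543974 mm
dL_um = 0.0543974 * 1000 = 54.3974 um

54.3974


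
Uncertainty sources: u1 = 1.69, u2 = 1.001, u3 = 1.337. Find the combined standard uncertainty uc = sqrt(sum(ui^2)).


uc = sqrt(1.69^2 + 1.001^2 + 1.337^2)
uc = sqrt(5.64567)
uc = 2.3761

2.3761


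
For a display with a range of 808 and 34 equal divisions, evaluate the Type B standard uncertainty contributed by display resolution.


resolution = range / divisions
resolution = 808 / 34 = 23.764706
u_res = resolution / (2*sqrt(3))
u_res = 23.764706 / 3.4641016
u_res = 6.8603

6.8603


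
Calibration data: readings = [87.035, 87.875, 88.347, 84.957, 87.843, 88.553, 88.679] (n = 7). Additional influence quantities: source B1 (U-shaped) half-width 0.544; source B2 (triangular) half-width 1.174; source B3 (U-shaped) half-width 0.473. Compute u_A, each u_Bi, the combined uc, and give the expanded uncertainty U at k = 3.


mean = (87.035 + 87.875 + 88.347 + 84.957 + 87.843 + 88.553 + 88.679) / 7 = 87.61271429
s = sqrt(sum((x - mean)^2)/(n-1)) = 1.2954198
u_A = s / sqrt(n) = 1.2954198 / sqrt(7) = 0.48962266
u_B1 = 0.544 / sqrt(2) = 0.38466609
u_B2 = 1.174 / sqrt(6) = 0.47928349
u_B3 = 0.473 / sqrt(2) = 0.33446151
uc = sqrt(0.48962266^2 + 0.38466609^2 + 0.47928349^2 + 0.33446151^2) = 0.8539763
U = k * uc = 3 * 0.8539763
U = 2.5619

2.5619


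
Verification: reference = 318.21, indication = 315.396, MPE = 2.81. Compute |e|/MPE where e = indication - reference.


e = indication - reference = 315.396 - 318.21 = -2.8140
|e| = 2.8140
ratio = |e| / MPE = 2.8140 / 2.81
ratio = 1.0014

1.0014


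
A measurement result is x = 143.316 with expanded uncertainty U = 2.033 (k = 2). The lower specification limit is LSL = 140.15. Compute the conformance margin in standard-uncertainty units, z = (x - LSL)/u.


u = U / k = 2.033 / 2 = 1.0165
margin = |LSL - x| = |140.15 - 143.316| = 3.166
z = margin / u = 3.166 / 1.0165
z = 3.1146

3.1146


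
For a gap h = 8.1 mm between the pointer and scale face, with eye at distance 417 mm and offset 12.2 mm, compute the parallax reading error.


error = h * offset / d
= 8.1 * 12.2 / 417
= 0.2370

0.2370


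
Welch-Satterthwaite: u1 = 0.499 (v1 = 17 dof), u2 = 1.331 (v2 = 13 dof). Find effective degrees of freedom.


uc = sqrt(u1^2 + u2^2) = sqrt(0.499^2 + 1.331^2) = 1.4214647
v_eff = uc^4 / (u1^4/v1 + u2^4/v2)
= 1.4214647^4 / (0.499^4/17 + 1.331^4/13)
= 4.0826704 / 0.24506471
v_eff = 16.6596

16.6596


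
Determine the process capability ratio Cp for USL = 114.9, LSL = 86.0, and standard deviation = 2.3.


Cp = (USL - LSL) / (6 * sigma)
= (114.9 - 86.0) / (6 * 2.3)
= 28.9000 / 13.8000
= 2.0942

2.0942


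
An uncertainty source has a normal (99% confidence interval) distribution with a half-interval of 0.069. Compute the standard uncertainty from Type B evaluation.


u_B = half_width / 2.576
u_B = 0.069 / 2.576
u_B = 0.0268

0.0268


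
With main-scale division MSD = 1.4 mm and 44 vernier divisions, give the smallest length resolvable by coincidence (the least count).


LC = MSD / n_div
= 1.4 / 44
= 0.0318

0.0318


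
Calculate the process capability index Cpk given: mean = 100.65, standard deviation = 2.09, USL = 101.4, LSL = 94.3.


Cpu = (USL - mean) / (3*sigma) = (101.4 - 100.65) / (3*2.09) = 0.1196
Cpl = (mean - LSL) / (3*sigma) = (100.65 - 94.3) / (3*2.09) = 1.0128
Cpk = min(Cpu, Cpl) = 0.1196

0.1196


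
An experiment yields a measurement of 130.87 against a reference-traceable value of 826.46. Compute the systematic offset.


Systematic error = measured - true
= 130.87 - 826.46
= -695.5900

-695.5900


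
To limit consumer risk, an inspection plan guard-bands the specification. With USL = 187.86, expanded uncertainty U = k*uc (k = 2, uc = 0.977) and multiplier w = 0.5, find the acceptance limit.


U = k * uc = 2 * 0.977 = 1.954
guard band g = w * U = 0.5 * 1.954 = 0.977
AL = USL - g = 187.86 - 0.977
AL = 186.8830

186.8830


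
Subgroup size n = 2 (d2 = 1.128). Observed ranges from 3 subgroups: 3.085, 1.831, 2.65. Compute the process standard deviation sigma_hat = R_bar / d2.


R_bar = (3.085 + 1.831 + 2.65) / 3
R_bar = 7.566 / 3 = 2.522
sigma_hat = R_bar / d2 = 2.522 / 1.128 = 2.2358

2.2358
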